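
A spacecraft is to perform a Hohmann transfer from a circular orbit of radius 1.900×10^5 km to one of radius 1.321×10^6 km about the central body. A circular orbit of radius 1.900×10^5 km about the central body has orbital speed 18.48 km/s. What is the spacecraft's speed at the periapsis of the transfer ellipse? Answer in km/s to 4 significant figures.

v = 24.44 km/s

From the circular-orbit relation v² = μ/r at r = 1.900×10^5 km: μ = v²r = (18.48)² × 1.900×10^5 = 6.48870×10^7 km³/s².
Transfer-ellipse semi-major axis a_t = (r₁ + r₂)/2 = (1.900×10^5 + 1.321×10^6)/2 = 7.555×10^5 km.
At periapsis, r = 1.900×10^5 km.
Applying v² = μ(2/r − 1/a_t): v = 24.44 km/s.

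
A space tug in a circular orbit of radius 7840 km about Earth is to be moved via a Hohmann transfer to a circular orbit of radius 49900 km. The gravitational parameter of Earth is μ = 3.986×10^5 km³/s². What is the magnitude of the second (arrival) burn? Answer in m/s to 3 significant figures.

Transfer-ellipse semi-major axis a_t = (r₁ + r₂)/2 = (7840 + 49900)/2 = 28870 km.
Circular speed at r = 49900 km: v_c = √(μ/r) = 2.826 km/s.
Vis-viva on the transfer ellipse at r = 49900 km gives v_t = √[μ(2/r − 1/a_t)] = 1.473 km/s.
Δv₂ = |v_t − v_c| = |1.473 − 2.826| = 1.353 km/s.

Δv₂ = 1350 m/s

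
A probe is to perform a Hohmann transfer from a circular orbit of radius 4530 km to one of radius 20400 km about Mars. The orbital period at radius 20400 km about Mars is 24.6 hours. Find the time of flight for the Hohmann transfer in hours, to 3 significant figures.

t = 5.87 hours

From Kepler's third law T² = 4π²r³/μ at r = 20400 km, T = 24.6 hours = 24.6 × 3600 s = 88560 s: μ = 4π²r³/T² = 42734.1 km³/s².
The Hohmann ellipse has a_t = (r₁ + r₂)/2 = 12465 km.
By Kepler's third law the transfer-orbit period is T = 2π√(a_t³/μ), so t = T/2 = 21149.5 s.
Converting: 21149.5 s ÷ 3600 s/hour = 5.87 hours.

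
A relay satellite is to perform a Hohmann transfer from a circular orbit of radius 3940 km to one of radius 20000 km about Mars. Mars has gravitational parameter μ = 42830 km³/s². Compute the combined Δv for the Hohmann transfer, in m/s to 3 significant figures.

Δv = 1590 m/s

The Hohmann ellipse has a_t = (r₁ + r₂)/2 = 11970 km.
Circular speed at r₁: v₁ = √(μ/r₁) = √(42830/3940) = 3.29705 km/s.
Transfer-orbit speed at r₁ (vis-viva equation): v_p = √[μ(2/r₁ − 1/a_t)] = 4.26181 km/s.
First burn Δv₁ = |v_p − v₁| = 0.9648 km/s.
Circular speed at r₂: v₂ = √(μ/r₂) = 1.4634 km/s.
Transfer-orbit speed at r₂: v_a = √[μ(2/r₂ − 1/a_t)] = 0.83958 km/s.
Second burn Δv₂ = |v₂ − v_a| = 0.6238 km/s.
Δv = Δv₁ + Δv₂ = 0.9648 + 0.6238 = 1.589 km/s.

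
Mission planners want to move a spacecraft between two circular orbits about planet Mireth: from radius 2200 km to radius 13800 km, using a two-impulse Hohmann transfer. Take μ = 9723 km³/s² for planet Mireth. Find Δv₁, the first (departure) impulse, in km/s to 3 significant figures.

Δv₁ = 0.659 km/s

The Hohmann ellipse has a_t = (r₁ + r₂)/2 = 8000 km.
Circular speed at r = 2200 km: v_c = √(μ/r) = 2.1023 km/s.
Vis-viva on the transfer ellipse at r = 2200 km gives v_t = √[μ(2/r − 1/a_t)] = 2.7611 km/s.
Δv₁ = |v_t − v_c| = |2.7611 − 2.1023| = 0.6588 km/s.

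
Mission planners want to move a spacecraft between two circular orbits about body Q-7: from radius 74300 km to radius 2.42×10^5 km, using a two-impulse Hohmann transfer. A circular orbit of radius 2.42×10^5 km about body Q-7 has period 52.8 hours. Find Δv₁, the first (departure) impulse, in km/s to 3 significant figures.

Δv₁ = 3.42 km/s

From Kepler's third law T² = 4π²r³/μ at r = 2.42×10^5 km, T = 52.8 hours = 52.8 × 3600 s = 1.9008×10^5 s: μ = 4π²r³/T² = 1.54858×10^7 km³/s².
Semi-major axis of the transfer orbit: a_t = (74300 + 2.420×10^5)/2 = 1.5815×10^5 km.
On the circular orbit at r = 74300 km, v_c = √(μ/r) = 14.437 km/s.
Vis-viva on the transfer ellipse at r = 74300 km gives v_t = √[μ(2/r − 1/a_t)] = 17.859 km/s.
Δv₁ = |v_t − v_c| = |17.859 − 14.437| = 3.422 km/s.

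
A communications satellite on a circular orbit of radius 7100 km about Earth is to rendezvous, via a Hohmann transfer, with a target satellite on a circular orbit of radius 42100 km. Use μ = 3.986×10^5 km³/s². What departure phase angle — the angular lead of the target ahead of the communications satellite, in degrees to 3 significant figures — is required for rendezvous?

φ = 99.6°

Transfer-ellipse semi-major axis a_t = (r₁ + r₂)/2 = (7100 + 42100)/2 = 24600 km.
The half-period of the transfer ellipse is t = π√(a_t³/μ) = 19199 s.
Target angular speed ω₂ = √(μ/r₂³) = 7.3088×10^-5 rad/s.
Angle swept by the target during transfer: ω₂·t = 1.4032 rad = 80.40°.
The communications satellite traverses 180° on the transfer ellipse, so the target must lead by 180° − 80.40° = 99.6°.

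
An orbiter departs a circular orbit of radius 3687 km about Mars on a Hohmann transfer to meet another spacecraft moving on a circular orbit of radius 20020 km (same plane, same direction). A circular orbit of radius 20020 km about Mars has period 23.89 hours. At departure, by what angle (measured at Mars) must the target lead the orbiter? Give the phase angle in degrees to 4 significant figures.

From Kepler's third law T² = 4π²r³/μ at r = 20020 km, T = 23.89 hours = 23.89 × 3600 s = 86004 s: μ = 4π²r³/T² = 42826.7 km³/s².
The Hohmann ellipse has a_t = (r₁ + r₂)/2 = 11853.5 km.
Transfer time t = π√(a_t³/μ) = 19591 s.
Target angular speed ω₂ = √(μ/r₂³) = 7.3057×10^-5 rad/s.
Angle swept by the target during transfer: ω₂·t = 1.4313 rad = 82.01°.
The orbiter traverses 180° on the transfer ellipse, so the target must lead by 180° − 82.01° = 97.99°.

φ = 97.99°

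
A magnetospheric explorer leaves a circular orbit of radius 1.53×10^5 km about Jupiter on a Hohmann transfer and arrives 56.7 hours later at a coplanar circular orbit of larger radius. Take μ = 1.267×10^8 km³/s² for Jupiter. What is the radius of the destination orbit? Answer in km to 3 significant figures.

r₂ = 1.47×10^6 km

Transfer time t = 56.7 hours = 2.0412×10^5 s, and t = π√(a_t³/μ).
So a_t = (μ t²/π²)^(1/3) = (1.267×10^8 × (2.0412×10^5)² / π²)^(1/3) = 8.1174×10^5 km.
Since a_t = (r₁ + r₂)/2, r₂ = 2a_t − r₁ = 2×8.1174×10^5 − 1.530×10^5 = 1.47048×10^6 km.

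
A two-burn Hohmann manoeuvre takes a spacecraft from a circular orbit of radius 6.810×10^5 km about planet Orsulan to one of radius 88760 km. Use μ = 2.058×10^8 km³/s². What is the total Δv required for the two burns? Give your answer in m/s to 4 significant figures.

Transfer-ellipse semi-major axis a_t = (r₁ + r₂)/2 = (6.810×10^5 + 88760)/2 = 3.8488×10^5 km.
Circular speed at r₁: v₁ = √(μ/r₁) = √(2.058×10^8/6.810×10^5) = 17.38398 km/s.
Transfer-orbit speed at r₁ (vis-viva equation): v_a = √[μ(2/r₁ − 1/a_t)] = 8.348243 km/s.
First burn Δv₁ = |v_a − v₁| = 9.0357 km/s.
Circular speed at r₂: v₂ = √(μ/r₂) = 48.152 km/s.
Transfer-orbit speed at r₂: v_p = √[μ(2/r₂ − 1/a_t)] = 64.051 km/s.
Second burn Δv₂ = |v₂ − v_p| = 15.899 km/s.
Δv = Δv₁ + Δv₂ = 9.0357 + 15.899 = 24.93 km/s.

Δv = 24930 m/s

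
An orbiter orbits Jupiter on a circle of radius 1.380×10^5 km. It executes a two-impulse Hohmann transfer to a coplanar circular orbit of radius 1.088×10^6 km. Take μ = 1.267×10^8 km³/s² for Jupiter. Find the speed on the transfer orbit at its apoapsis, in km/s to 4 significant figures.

Semi-major axis of the transfer orbit: a_t = (1.380×10^5 + 1.088×10^6)/2 = 6.130×10^5 km.
At apoapsis, r = 1.088×10^6 km.
Vis-viva: v = √[μ(2/r − 1/a_t)] = √[1.267×10^8 × (2/1.088×10^6 − 1/6.130×10^5)] = 5.120 km/s.

v = 5.120 km/s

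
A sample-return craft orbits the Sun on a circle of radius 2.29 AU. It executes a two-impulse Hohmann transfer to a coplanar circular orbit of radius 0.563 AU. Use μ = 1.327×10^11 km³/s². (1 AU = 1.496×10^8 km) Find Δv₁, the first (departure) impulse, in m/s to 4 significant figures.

Δv₁ = 7317 m/s

In km: r₁ = 2.29 × 1.496×10^8 = 3.42584×10^8 km; r₂ = 0.563 × 1.496×10^8 = 8.42248×10^7 km.
Transfer-ellipse semi-major axis a_t = (r₁ + r₂)/2 = (3.42584×10^8 + 8.42248×10^7)/2 = 2.134044×10^8 km.
On the circular orbit at r = 3.42584×10^8 km, v_c = √(μ/r) = 19.681 km/s.
Transfer-orbit speed at the same r (vis-viva, a = a_t): v_t = √[μ(2/r − 1/a_t)] = 12.364 km/s.
Δv₁ = |v_t − v_c| = |12.364 − 19.681| = 7.317 km/s.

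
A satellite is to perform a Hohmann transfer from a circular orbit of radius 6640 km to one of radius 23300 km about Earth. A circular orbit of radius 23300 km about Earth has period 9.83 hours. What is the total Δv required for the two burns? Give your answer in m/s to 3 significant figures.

From Kepler's third law T² = 4π²r³/μ at r = 23300 km, T = 9.83 hours = 9.83 × 3600 s = 35388 s: μ = 4π²r³/T² = 3.98764×10^5 km³/s².
The Hohmann ellipse has a_t = (r₁ + r₂)/2 = 14970 km.
Circular speed at r₁: v₁ = √(μ/r₁) = √(3.98764×10^5/6640) = 7.7495 km/s.
On the transfer ellipse at r₁, vis-viva equation gives v_p = √[μ(2/r₁ − 1/a_t)] = 9.6681 km/s.
First burn Δv₁ = |v_p − v₁| = 1.9186 km/s.
Circular speed at r₂: v₂ = √(μ/r₂) = 4.1369 km/s.
Transfer-orbit speed at r₂: v_a = √[μ(2/r₂ − 1/a_t)] = 2.7552 km/s.
Second burn Δv₂ = |v₂ − v_a| = 1.3817 km/s.
Total Δv = Δv₁ + Δv₂ = 3.300 km/s.

Δv = 3300 m/s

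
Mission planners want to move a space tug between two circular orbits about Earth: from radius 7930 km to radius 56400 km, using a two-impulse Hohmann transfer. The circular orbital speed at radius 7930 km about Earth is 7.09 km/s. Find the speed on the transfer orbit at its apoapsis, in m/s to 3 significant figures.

From the circular-orbit relation v² = μ/r at r = 7930 km: μ = v²r = (7.09)² × 7930 = 3.98626×10^5 km³/s².
The Hohmann ellipse has a_t = (r₁ + r₂)/2 = 32165 km.
The apoapsis of the transfer ellipse is at r = 56400 km.
Vis-viva: v = √[μ(2/r − 1/a_t)] = √[3.98626×10^5 × (2/56400 − 1/32165)] = 1.320 km/s.

v = 1320 m/s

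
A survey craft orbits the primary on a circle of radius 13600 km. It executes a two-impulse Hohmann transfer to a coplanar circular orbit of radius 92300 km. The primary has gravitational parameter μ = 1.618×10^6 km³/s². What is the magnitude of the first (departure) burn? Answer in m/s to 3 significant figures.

Δv₁ = 3490 m/s

Transfer-ellipse semi-major axis a_t = (r₁ + r₂)/2 = (13600 + 92300)/2 = 52950 km.
On the circular orbit at r = 13600 km, v_c = √(μ/r) = 10.9074 km/s.
Vis-viva on the transfer ellipse at r = 13600 km gives v_t = √[μ(2/r − 1/a_t)] = 14.4008 km/s.
Δv₁ = |v_t − v_c| = |14.4008 − 10.9074| = 3.493 km/s.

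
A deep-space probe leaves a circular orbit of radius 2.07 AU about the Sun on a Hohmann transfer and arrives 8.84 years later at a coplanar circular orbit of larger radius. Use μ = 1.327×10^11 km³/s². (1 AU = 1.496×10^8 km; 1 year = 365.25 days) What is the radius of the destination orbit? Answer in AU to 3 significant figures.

r₂ = 11.5 AU

In km: r₁ = 2.07 × 1.496×10^8 = 3.09672×10^8 km.
Transfer time t = 8.84 years × 365.25 × 86400 s = 2.78969184×10^8 s, and t = π√(a_t³/μ).
So a_t = (μ t²/π²)^(1/3) = (1.327×10^11 × (2.78969184×10^8)² / π²)^(1/3) = 1.0152×10^9 km.
Since a_t = (r₁ + r₂)/2, r₂ = 2a_t − r₁ = 2×1.0152×10^9 − 3.09672×10^8 = 1.720728×10^9 km.
In AU: r₂ = 1.720728×10^9 / 1.496×10^8 = 11.5 AU.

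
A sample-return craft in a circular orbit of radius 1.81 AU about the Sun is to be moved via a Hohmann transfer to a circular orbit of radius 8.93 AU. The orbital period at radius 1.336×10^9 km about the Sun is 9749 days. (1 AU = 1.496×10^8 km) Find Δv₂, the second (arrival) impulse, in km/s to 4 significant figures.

From Kepler's third law T² = 4π²r³/μ at r = 1.336×10^9 km, T = 9749 days = 9749 × 86400 s = 8.423136×10^8 s: μ = 4π²r³/T² = 1.32688×10^11 km³/s².
In km: r₁ = 1.81 × 1.496×10^8 = 2.70776×10^8 km; r₂ = 8.93 × 1.496×10^8 = 1.335928×10^9 km.
Semi-major axis of the transfer orbit: a_t = (2.70776×10^8 + 1.335928×10^9)/2 = 8.03352×10^8 km.
On the circular orbit at r = 1.335928×10^9 km, v_c = √(μ/r) = 9.966 km/s.
Transfer-orbit speed at the same r (vis-viva, a = a_t): v_t = √[μ(2/r − 1/a_t)] = 5.786 km/s.
Δv₂ = |v_t − v_c| = |5.786 − 9.966| = 4.180 km/s.

Δv₂ = 4.180 km/s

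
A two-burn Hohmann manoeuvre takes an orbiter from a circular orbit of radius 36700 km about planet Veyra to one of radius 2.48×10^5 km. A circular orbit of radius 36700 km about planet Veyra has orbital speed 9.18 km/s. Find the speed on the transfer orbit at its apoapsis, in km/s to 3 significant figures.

v = 1.79 km/s

From the circular-orbit relation v² = μ/r at r = 36700 km: μ = v²r = (9.18)² × 36700 = 3.09280×10^6 km³/s².
Transfer-ellipse semi-major axis a_t = (r₁ + r₂)/2 = (36700 + 2.480×10^5)/2 = 1.4235×10^5 km.
The apoapsis of the transfer ellipse is at r = 2.480×10^5 km.
Applying v² = μ(2/r − 1/a_t): v = 1.793 km/s.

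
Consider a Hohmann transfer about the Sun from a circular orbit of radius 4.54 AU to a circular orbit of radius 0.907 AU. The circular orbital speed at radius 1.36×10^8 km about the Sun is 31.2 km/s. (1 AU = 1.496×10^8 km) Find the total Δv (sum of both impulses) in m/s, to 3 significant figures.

From the circular-orbit relation v² = μ/r at r = 1.36×10^8 km: μ = v²r = (31.2)² × 1.36×10^8 = 1.32388×10^11 km³/s².
In km: r₁ = 4.54 × 1.496×10^8 = 6.79184×10^8 km; r₂ = 0.907 × 1.496×10^8 = 1.356872×10^8 km.
Transfer-ellipse semi-major axis a_t = (r₁ + r₂)/2 = (6.79184×10^8 + 1.356872×10^8)/2 = 4.074356×10^8 km.
At r₁ the circular-orbit speed is v₁ = √(μ/r₁) = 13.961444 km/s.
On the transfer ellipse at r₁, vis-viva equation gives v_a = √[μ(2/r₁ − 1/a_t)] = 8.0569428 km/s.
First burn Δv₁ = |v_a − v₁| = 5.905 km/s.
At r₂, v₂ = √(μ/r₂) = 31.236 km/s.
Transfer-orbit speed at r₂: v_p = √[μ(2/r₂ − 1/a_t)] = 40.329 km/s.
Second burn Δv₂ = |v₂ − v_p| = 9.093 km/s.
Δv = Δv₁ + Δv₂ = 5.905 + 9.093 = 15.00 km/s.

Δv = 15000 m/s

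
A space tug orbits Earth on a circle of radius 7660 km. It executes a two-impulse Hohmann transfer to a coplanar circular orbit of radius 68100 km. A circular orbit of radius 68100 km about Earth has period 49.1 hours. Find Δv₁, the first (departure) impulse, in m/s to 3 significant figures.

From Kepler's third law T² = 4π²r³/μ at r = 68100 km, T = 49.1 hours = 49.1 × 3600 s = 1.7676×10^5 s: μ = 4π²r³/T² = 3.99055×10^5 km³/s².
The Hohmann ellipse has a_t = (r₁ + r₂)/2 = 37880 km.
Circular speed at r = 7660 km: v_c = √(μ/r) = 7.218 km/s.
Vis-viva on the transfer ellipse at r = 7660 km gives v_t = √[μ(2/r − 1/a_t)] = 9.678 km/s.
Δv₁ = |v_t − v_c| = |9.678 − 7.218| = 2.460 km/s.

Δv₁ = 2460 m/s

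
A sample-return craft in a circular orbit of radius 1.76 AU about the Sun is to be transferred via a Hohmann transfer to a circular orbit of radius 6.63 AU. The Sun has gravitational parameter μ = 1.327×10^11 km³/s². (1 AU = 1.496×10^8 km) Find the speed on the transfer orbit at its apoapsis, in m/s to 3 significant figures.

v = 7490 m/s

In km: r₁ = 1.76 × 1.496×10^8 = 2.63296×10^8 km; r₂ = 6.63 × 1.496×10^8 = 9.91848×10^8 km.
Transfer-ellipse semi-major axis a_t = (r₁ + r₂)/2 = (2.63296×10^8 + 9.91848×10^8)/2 = 6.27572×10^8 km.
At apoapsis, r = 9.91848×10^8 km.
Vis-viva: v = √[μ(2/r − 1/a_t)] = √[1.327×10^11 × (2/9.91848×10^8 − 1/6.27572×10^8)] = 7.492 km/s.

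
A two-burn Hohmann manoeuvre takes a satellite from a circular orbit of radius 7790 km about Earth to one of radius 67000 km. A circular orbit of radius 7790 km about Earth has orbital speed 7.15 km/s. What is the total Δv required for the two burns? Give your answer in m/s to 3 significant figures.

From the circular-orbit relation v² = μ/r at r = 7790 km: μ = v²r = (7.15)² × 7790 = 3.98244×10^5 km³/s².
The Hohmann ellipse has a_t = (r₁ + r₂)/2 = 37395 km.
At r₁ the circular-orbit speed is v₁ = √(μ/r₁) = 7.150 km/s.
Transfer-orbit speed at r₁ (vis-viva): v_p = √[μ(2/r₁ − 1/a_t)] = 9.571 km/s.
First burn Δv₁ = |v_p − v₁| = 2.421 km/s.
At r₂, v₂ = √(μ/r₂) = 2.438 km/s.
Transfer-orbit speed at r₂: v_a = √[μ(2/r₂ − 1/a_t)] = 1.113 km/s.
Second burn Δv₂ = |v₂ − v_a| = 1.325 km/s.
Δv = Δv₁ + Δv₂ = 2.421 + 1.325 = 3.746 km/s.

Δv = 3750 m/s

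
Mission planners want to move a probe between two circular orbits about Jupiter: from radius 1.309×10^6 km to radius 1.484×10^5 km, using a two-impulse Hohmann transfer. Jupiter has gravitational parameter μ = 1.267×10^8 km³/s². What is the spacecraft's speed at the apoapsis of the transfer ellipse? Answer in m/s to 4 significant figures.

The Hohmann ellipse has a_t = (r₁ + r₂)/2 = 7.287×10^5 km.
At apoapsis, r = 1.309×10^6 km.
From the vis-viva equation, v = √[μ(2/r − 1/a_t)] = 4.440 km/s.

v = 4440 m/s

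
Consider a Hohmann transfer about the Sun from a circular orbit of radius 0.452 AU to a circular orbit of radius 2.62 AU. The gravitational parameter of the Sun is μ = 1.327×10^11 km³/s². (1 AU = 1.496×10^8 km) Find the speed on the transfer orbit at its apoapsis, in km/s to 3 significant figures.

v = 9.98 km/s

In km: r₁ = 0.452 × 1.496×10^8 = 6.76192×10^7 km; r₂ = 2.62 × 1.496×10^8 = 3.91952×10^8 km.
Transfer-ellipse semi-major axis a_t = (r₁ + r₂)/2 = (6.76192×10^7 + 3.91952×10^8)/2 = 2.297856×10^8 km.
The apoapsis of the transfer ellipse is at r = 3.91952×10^8 km.
Vis-viva: v = √[μ(2/r − 1/a_t)] = √[1.327×10^11 × (2/3.91952×10^8 − 1/2.297856×10^8)] = 9.981 km/s.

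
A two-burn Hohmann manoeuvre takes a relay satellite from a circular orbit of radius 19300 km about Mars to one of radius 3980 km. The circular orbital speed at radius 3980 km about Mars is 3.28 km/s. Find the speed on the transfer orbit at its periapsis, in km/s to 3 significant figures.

From the circular-orbit relation v² = μ/r at r = 3980 km: μ = v²r = (3.28)² × 3980 = 42818.4 km³/s².
Semi-major axis of the transfer orbit: a_t = (19300 + 3980)/2 = 11640 km.
The periapsis of the transfer ellipse is at r = 3980 km.
From the vis-viva equation, v = √[μ(2/r − 1/a_t)] = 4.224 km/s.

v = 4.22 km/s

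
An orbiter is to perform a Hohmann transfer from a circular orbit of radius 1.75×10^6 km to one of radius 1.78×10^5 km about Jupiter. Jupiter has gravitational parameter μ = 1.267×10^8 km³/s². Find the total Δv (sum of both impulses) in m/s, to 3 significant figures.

Δv = 14100 m/s

Transfer-ellipse semi-major axis a_t = (r₁ + r₂)/2 = (1.750×10^6 + 1.780×10^5)/2 = 9.640×10^5 km.
At r₁ the circular-orbit speed is v₁ = √(μ/r₁) = 8.509 km/s.
Transfer-orbit speed at r₁ (v² = μ(2/r − 1/a)): v_a = √[μ(2/r₁ − 1/a_t)] = 3.656 km/s.
First burn Δv₁ = |v_a − v₁| = 4.853 km/s.
Circular speed at r₂: v₂ = √(μ/r₂) = 26.680 km/s.
Transfer-orbit speed at r₂: v_p = √[μ(2/r₂ − 1/a_t)] = 35.947 km/s.
Second burn Δv₂ = |v₂ − v_p| = 9.267 km/s.
Total Δv = Δv₁ + Δv₂ = 14.12 km/s.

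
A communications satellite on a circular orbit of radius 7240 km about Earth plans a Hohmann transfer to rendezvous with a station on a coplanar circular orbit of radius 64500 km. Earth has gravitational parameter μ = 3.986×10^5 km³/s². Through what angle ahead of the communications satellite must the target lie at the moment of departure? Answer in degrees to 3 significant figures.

Transfer-ellipse semi-major axis a_t = (r₁ + r₂)/2 = (7240 + 64500)/2 = 35870 km.
Transfer time t = π√(a_t³/μ) = 33805 s.
The target's mean motion on its circular orbit is ω₂ = √(μ/r₂³) = 3.8542×10^-5 rad/s.
Angle swept by the target during transfer: ω₂·t = 1.3029 rad = 74.65°.
The communications satellite traverses 180° on the transfer ellipse, so the target must lead by 180° − 74.65° = 105°.

φ = 105°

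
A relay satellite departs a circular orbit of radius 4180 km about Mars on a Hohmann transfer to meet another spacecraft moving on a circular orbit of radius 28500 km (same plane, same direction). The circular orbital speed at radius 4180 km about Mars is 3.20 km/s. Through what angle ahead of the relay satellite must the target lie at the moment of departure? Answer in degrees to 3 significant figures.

From the circular-orbit relation v² = μ/r at r = 4180 km: μ = v²r = (3.20)² × 4180 = 42803.2 km³/s².
Transfer-ellipse semi-major axis a_t = (r₁ + r₂)/2 = (4180 + 28500)/2 = 16340 km.
The half-period of the transfer ellipse is t = π√(a_t³/μ) = 31717 s.
Target angular speed ω₂ = √(μ/r₂³) = 4.3000×10^-5 rad/s.
Angle swept by the target during transfer: ω₂·t = 1.3638 rad = 78.14°.
The relay satellite traverses 180° on the transfer ellipse, so the target must lead by 180° − 78.14° = 102°.

φ = 102°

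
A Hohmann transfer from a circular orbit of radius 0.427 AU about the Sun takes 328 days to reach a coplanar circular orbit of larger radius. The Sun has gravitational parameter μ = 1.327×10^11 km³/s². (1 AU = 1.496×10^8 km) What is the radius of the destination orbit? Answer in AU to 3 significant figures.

r₂ = 2.53 AU

In km: r₁ = 0.427 × 1.496×10^8 = 6.38792×10^7 km.
Transfer time t = 328 days = 2.83392×10^7 s, and t = π√(a_t³/μ).
So a_t = (μ t²/π²)^(1/3) = (1.327×10^11 × (2.83392×10^7)² / π²)^(1/3) = 2.2103×10^8 km.
Since a_t = (r₁ + r₂)/2, r₂ = 2a_t − r₁ = 2×2.2103×10^8 − 6.38792×10^7 = 3.781808×10^8 km.
In AU: r₂ = 3.781808×10^8 / 1.496×10^8 = 2.53 AU.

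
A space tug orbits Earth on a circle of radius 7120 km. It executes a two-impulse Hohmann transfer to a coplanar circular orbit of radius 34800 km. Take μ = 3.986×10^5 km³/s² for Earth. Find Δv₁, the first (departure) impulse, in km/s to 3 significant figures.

Δv₁ = 2.16 km/s

Semi-major axis of the transfer orbit: a_t = (7120 + 34800)/2 = 20960 km.
On the circular orbit at r = 7120 km, v_c = √(μ/r) = 7.482 km/s.
Transfer-orbit speed at the same r (vis-viva, a = a_t): v_t = √[μ(2/r − 1/a_t)] = 9.641 km/s.
Δv₁ = |v_t − v_c| = |9.641 − 7.482| = 2.159 km/s.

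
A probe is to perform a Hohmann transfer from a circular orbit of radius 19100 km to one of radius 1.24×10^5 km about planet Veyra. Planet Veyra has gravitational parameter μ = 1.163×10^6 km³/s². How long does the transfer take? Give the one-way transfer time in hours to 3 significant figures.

t = 15.5 hours

Transfer-ellipse semi-major axis a_t = (r₁ + r₂)/2 = (19100 + 1.240×10^5)/2 = 71550 km.
Half the transfer-orbit period gives t = π√(a_t³/μ) = 55750 s.
Converting: 55750 s ÷ 3600 s/hour = 15.5 hours.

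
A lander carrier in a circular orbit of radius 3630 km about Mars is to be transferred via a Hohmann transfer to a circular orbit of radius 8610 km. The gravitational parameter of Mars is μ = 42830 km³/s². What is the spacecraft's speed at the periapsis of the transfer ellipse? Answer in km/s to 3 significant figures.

The Hohmann ellipse has a_t = (r₁ + r₂)/2 = 6120 km.
The periapsis of the transfer ellipse is at r = 3630 km.
Vis-viva: v = √[μ(2/r − 1/a_t)] = √[42830 × (2/3630 − 1/6120)] = 4.074 km/s.

v = 4.07 km/s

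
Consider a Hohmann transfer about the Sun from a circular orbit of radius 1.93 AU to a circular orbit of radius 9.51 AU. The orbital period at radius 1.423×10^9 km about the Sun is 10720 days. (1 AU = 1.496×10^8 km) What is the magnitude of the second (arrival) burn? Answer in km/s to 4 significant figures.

Δv₂ = 4.046 km/s

From Kepler's third law T² = 4π²r³/μ at r = 1.423×10^9 km, T = 10720 days = 10720 × 86400 s = 9.26208×10^8 s: μ = 4π²r³/T² = 1.32604×10^11 km³/s².
In km: r₁ = 1.93 × 1.496×10^8 = 2.88728×10^8 km; r₂ = 9.51 × 1.496×10^8 = 1.422696×10^9 km.
Semi-major axis of the transfer orbit: a_t = (2.88728×10^8 + 1.422696×10^9)/2 = 8.55712×10^8 km.
On the circular orbit at r = 1.422696×10^9 km, v_c = √(μ/r) = 9.654 km/s.
Transfer-orbit speed at the same r (vis-viva, a = a_t): v_t = √[μ(2/r − 1/a_t)] = 5.608 km/s.
Δv₂ = |v_t − v_c| = |5.608 − 9.654| = 4.046 km/s.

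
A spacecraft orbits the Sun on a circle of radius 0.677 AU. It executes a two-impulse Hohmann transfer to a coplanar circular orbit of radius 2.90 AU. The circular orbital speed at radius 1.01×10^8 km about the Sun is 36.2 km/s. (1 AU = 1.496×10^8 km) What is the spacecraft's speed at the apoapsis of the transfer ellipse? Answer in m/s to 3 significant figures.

From the circular-orbit relation v² = μ/r at r = 1.01×10^8 km: μ = v²r = (36.2)² × 1.01×10^8 = 1.32354×10^11 km³/s².
In km: r₁ = 0.677 × 1.496×10^8 = 1.012792×10^8 km; r₂ = 2.90 × 1.496×10^8 = 4.3384×10^8 km.
The Hohmann ellipse has a_t = (r₁ + r₂)/2 = 2.675596×10^8 km.
The apoapsis of the transfer ellipse is at r = 4.3384×10^8 km.
Applying v² = μ(2/r − 1/a_t): v = 10.75 km/s.

v = 10700 m/s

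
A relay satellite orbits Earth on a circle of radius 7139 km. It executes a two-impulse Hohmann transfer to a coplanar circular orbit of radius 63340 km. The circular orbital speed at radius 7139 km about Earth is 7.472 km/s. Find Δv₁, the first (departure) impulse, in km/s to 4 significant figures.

Δv₁ = 2.546 km/s

From the circular-orbit relation v² = μ/r at r = 7139 km: μ = v²r = (7.472)² × 7139 = 3.98576×10^5 km³/s².
Semi-major axis of the transfer orbit: a_t = (7139 + 63340)/2 = 35239.5 km.
Circular speed at r = 7139 km: v_c = √(μ/r) = 7.4720 km/s.
Transfer-orbit speed at the same r (vis-viva, a = a_t): v_t = √[μ(2/r − 1/a_t)] = 10.018 km/s.
Δv₁ = |v_t − v_c| = |10.018 − 7.4720| = 2.546 km/s.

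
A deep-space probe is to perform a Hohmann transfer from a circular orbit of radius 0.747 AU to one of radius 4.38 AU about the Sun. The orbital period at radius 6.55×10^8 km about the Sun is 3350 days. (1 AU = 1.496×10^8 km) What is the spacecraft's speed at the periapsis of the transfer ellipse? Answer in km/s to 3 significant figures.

v = 45.0 km/s

From Kepler's third law T² = 4π²r³/μ at r = 6.55×10^8 km, T = 3350 days = 3350 × 86400 s = 2.8944×10^8 s: μ = 4π²r³/T² = 1.32424×10^11 km³/s².
In km: r₁ = 0.747 × 1.496×10^8 = 1.117512×10^8 km; r₂ = 4.38 × 1.496×10^8 = 6.55248×10^8 km.
Semi-major axis of the transfer orbit: a_t = (1.117512×10^8 + 6.55248×10^8)/2 = 3.834996×10^8 km.
The periapsis of the transfer ellipse is at r = 1.117512×10^8 km.
Applying v² = μ(2/r − 1/a_t): v = 45.00 km/s.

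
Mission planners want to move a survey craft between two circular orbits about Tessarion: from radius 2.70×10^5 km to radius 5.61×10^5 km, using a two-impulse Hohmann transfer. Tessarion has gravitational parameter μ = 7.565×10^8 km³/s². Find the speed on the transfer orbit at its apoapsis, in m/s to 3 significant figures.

v = 29600 m/s

Semi-major axis of the transfer orbit: a_t = (2.700×10^5 + 5.610×10^5)/2 = 4.155×10^5 km.
At apoapsis, r = 5.610×10^5 km.
Vis-viva: v = √[μ(2/r − 1/a_t)] = √[7.565×10^8 × (2/5.610×10^5 − 1/4.155×10^5)] = 29.60 km/s.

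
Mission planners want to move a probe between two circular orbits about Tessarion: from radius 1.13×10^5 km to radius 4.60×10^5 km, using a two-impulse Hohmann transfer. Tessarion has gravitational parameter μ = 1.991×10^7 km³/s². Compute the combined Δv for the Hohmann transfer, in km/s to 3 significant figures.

Δv = 5.99 km/s

Semi-major axis of the transfer orbit: a_t = (1.130×10^5 + 4.600×10^5)/2 = 2.865×10^5 km.
Circular speed at r₁: v₁ = √(μ/r₁) = √(1.991×10^7/1.130×10^5) = 13.2738 km/s.
Transfer-orbit speed at r₁ (v² = μ(2/r − 1/a)): v_p = √[μ(2/r₁ − 1/a_t)] = 16.8195 km/s.
First burn Δv₁ = |v_p − v₁| = 3.546 km/s.
At r₂, v₂ = √(μ/r₂) = 6.579 km/s.
Transfer-orbit speed at r₂: v_a = √[μ(2/r₂ − 1/a_t)] = 4.132 km/s.
Second burn Δv₂ = |v₂ − v_a| = 2.447 km/s.
Total Δv = Δv₁ + Δv₂ = 5.993 km/s.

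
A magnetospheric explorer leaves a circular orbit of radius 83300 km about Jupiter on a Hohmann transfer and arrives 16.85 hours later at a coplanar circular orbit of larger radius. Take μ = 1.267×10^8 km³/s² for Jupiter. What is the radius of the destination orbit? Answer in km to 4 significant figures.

Transfer time t = 16.85 hours = 60660 s, and t = π√(a_t³/μ).
So a_t = (μ t²/π²)^(1/3) = (1.267×10^8 × (60660)² / π²)^(1/3) = 3.6149×10^5 km.
Since a_t = (r₁ + r₂)/2, r₂ = 2a_t − r₁ = 2×3.6149×10^5 − 83300 = 6.3968×10^5 km.

r₂ = 6.397×10^5 km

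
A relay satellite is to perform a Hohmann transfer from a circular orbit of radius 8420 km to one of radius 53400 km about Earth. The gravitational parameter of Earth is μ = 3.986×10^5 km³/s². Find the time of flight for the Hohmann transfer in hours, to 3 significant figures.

t = 7.51 hours

Transfer-ellipse semi-major axis a_t = (r₁ + r₂)/2 = (8420 + 53400)/2 = 30910 km.
By Kepler's third law the transfer-orbit period is T = 2π√(a_t³/μ), so t = T/2 = 27040 s.
Converting: 27040 s ÷ 3600 s/hour = 7.51 hours.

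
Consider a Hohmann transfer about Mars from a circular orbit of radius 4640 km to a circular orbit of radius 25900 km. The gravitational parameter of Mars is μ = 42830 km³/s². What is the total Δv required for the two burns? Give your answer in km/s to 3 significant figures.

Δv = 1.50 km/s

Semi-major axis of the transfer orbit: a_t = (4640 + 25900)/2 = 15270 km.
At r₁ the circular-orbit speed is v₁ = √(μ/r₁) = 3.0382 km/s.
On the transfer ellipse at r₁, v² = μ(2/r − 1/a) gives v_p = √[μ(2/r₁ − 1/a_t)] = 3.9568 km/s.
First burn Δv₁ = |v_p − v₁| = 0.9186 km/s.
At r₂, v₂ = √(μ/r₂) = 1.286 km/s.
Transfer-orbit speed at r₂: v_a = √[μ(2/r₂ − 1/a_t)] = 0.7089 km/s.
Second burn Δv₂ = |v₂ − v_a| = 0.5771 km/s.
Total Δv = Δv₁ + Δv₂ = 1.496 km/s.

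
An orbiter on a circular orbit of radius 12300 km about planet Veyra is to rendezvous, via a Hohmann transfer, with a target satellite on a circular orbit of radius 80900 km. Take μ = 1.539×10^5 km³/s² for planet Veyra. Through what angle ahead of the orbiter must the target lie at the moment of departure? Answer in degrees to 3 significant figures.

φ = 101°

Transfer-ellipse semi-major axis a_t = (r₁ + r₂)/2 = (12300 + 80900)/2 = 46600 km.
The half-period of the transfer ellipse is t = π√(a_t³/μ) = 80558 s.
The target's mean motion on its circular orbit is ω₂ = √(μ/r₂³) = 1.7049×10^-5 rad/s.
Angle swept by the target during transfer: ω₂·t = 1.3734 rad = 78.69°.
The orbiter traverses 180° on the transfer ellipse, so the target must lead by 180° − 78.69° = 101°.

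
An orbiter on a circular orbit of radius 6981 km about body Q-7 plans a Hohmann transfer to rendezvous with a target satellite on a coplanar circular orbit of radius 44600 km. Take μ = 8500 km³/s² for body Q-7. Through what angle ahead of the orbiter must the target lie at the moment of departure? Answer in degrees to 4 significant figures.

Semi-major axis of the transfer orbit: a_t = (6981 + 44600)/2 = 25790.5 km.
Transfer time t = π√(a_t³/μ) = 1.411335×10^5 s.
Target angular speed ω₂ = √(μ/r₂³) = 9.788298×10^-6 rad/s.
Angle swept by the target during transfer: ω₂·t = 1.38146 rad = 79.152°.
Arrival is 180° from departure on the ellipse, so φ = 180° − 79.152° = 100.8°.

φ = 100.8°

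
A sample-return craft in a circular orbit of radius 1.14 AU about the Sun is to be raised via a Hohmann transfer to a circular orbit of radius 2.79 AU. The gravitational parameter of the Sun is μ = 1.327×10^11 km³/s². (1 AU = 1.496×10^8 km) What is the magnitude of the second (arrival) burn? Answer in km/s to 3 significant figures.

Δv₂ = 4.25 km/s

In km: r₁ = 1.14 × 1.496×10^8 = 1.70544×10^8 km; r₂ = 2.79 × 1.496×10^8 = 4.17384×10^8 km.
Transfer-ellipse semi-major axis a_t = (r₁ + r₂)/2 = (1.70544×10^8 + 4.17384×10^8)/2 = 2.93964×10^8 km.
Circular speed at r = 4.17384×10^8 km: v_c = √(μ/r) = 17.83067 km/s.
Vis-viva on the transfer ellipse at r = 4.17384×10^8 km gives v_t = √[μ(2/r − 1/a_t)] = 13.58122 km/s.
Δv₂ = |v_t − v_c| = |13.58122 − 17.83067| = 4.249 km/s.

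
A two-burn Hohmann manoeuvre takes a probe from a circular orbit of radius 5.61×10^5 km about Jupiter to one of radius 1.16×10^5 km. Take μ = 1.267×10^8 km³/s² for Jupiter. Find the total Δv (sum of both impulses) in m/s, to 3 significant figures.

Semi-major axis of the transfer orbit: a_t = (5.610×10^5 + 1.160×10^5)/2 = 3.385×10^5 km.
At r₁ the circular-orbit speed is v₁ = √(μ/r₁) = 15.028 km/s.
Transfer-orbit speed at r₁ (v² = μ(2/r − 1/a)): v_a = √[μ(2/r₁ − 1/a_t)] = 8.7974 km/s.
First burn Δv₁ = |v_a − v₁| = 6.231 km/s.
At r₂, v₂ = √(μ/r₂) = 33.049 km/s.
Transfer-orbit speed at r₂: v_p = √[μ(2/r₂ − 1/a_t)] = 42.546 km/s.
Second burn Δv₂ = |v₂ − v_p| = 9.497 km/s.
Δv = Δv₁ + Δv₂ = 6.231 + 9.497 = 15.73 km/s.

Δv = 15700 m/s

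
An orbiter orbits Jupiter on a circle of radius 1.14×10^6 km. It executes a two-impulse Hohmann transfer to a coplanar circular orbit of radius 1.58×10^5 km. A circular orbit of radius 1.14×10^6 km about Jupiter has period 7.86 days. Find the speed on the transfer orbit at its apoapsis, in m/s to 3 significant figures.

From Kepler's third law T² = 4π²r³/μ at r = 1.14×10^6 km, T = 7.86 days = 7.86 × 86400 s = 6.79104×10^5 s: μ = 4π²r³/T² = 1.26824×10^8 km³/s².
Transfer-ellipse semi-major axis a_t = (r₁ + r₂)/2 = (1.140×10^6 + 1.580×10^5)/2 = 6.490×10^5 km.
At apoapsis, r = 1.140×10^6 km.
Applying v² = μ(2/r − 1/a_t): v = 5.204 km/s.

v = 5200 m/s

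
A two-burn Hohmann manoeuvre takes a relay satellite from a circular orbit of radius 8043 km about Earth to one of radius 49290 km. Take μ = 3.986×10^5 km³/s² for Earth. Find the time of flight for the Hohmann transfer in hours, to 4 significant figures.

Semi-major axis of the transfer orbit: a_t = (8043 + 49290)/2 = 28666.5 km.
Half the transfer-orbit period gives t = π√(a_t³/μ) = 24151 s.
Converting: 24151 s ÷ 3600 s/hour = 6.709 hours.

t = 6.709 hours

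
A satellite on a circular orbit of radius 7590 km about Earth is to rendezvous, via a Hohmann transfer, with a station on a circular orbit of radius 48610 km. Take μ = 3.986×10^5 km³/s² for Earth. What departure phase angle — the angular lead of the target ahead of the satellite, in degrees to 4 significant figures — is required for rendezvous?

The Hohmann ellipse has a_t = (r₁ + r₂)/2 = 28100 km.
The half-period of the transfer ellipse is t = π√(a_t³/μ) = 23439 s.
The target's mean motion on its circular orbit is ω₂ = √(μ/r₂³) = 5.8909×10^-5 rad/s.
Angle swept by the target during transfer: ω₂·t = 1.3808 rad = 79.11°.
The satellite traverses 180° on the transfer ellipse, so the target must lead by 180° − 79.11° = 100.9°.

φ = 100.9°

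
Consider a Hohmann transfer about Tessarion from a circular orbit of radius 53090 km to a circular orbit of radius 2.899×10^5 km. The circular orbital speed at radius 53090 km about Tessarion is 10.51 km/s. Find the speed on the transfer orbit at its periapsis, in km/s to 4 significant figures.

v = 13.66 km/s

From the circular-orbit relation v² = μ/r at r = 53090 km: μ = v²r = (10.51)² × 53090 = 5.86433×10^6 km³/s².
The Hohmann ellipse has a_t = (r₁ + r₂)/2 = 1.71495×10^5 km.
At periapsis, r = 53090 km.
From the vis-viva equation, v = √[μ(2/r − 1/a_t)] = 13.66 km/s.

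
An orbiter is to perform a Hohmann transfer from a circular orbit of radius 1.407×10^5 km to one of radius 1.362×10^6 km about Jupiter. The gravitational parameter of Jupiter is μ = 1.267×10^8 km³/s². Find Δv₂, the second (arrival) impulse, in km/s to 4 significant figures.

Semi-major axis of the transfer orbit: a_t = (1.407×10^5 + 1.362×10^6)/2 = 7.5135×10^5 km.
Circular speed at r = 1.362×10^6 km: v_c = √(μ/r) = 9.645 km/s.
Transfer-orbit speed at the same r (vis-viva, a = a_t): v_t = √[μ(2/r − 1/a_t)] = 4.174 km/s.
Δv₂ = |v_t − v_c| = |4.174 − 9.645| = 5.471 km/s.

Δv₂ = 5.471 km/s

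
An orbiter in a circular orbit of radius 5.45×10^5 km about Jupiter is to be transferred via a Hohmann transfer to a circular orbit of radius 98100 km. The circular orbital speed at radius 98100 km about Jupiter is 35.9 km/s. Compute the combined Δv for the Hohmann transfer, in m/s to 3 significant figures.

From the circular-orbit relation v² = μ/r at r = 98100 km: μ = v²r = (35.9)² × 98100 = 1.26432×10^8 km³/s².
Semi-major axis of the transfer orbit: a_t = (5.450×10^5 + 98100)/2 = 3.2155×10^5 km.
At r₁ the circular-orbit speed is v₁ = √(μ/r₁) = 15.231 km/s.
On the transfer ellipse at r₁, v² = μ(2/r − 1/a) gives v_a = √[μ(2/r₁ − 1/a_t)] = 8.4128 km/s.
First burn Δv₁ = |v_a − v₁| = 6.818 km/s.
Circular speed at r₂: v₂ = √(μ/r₂) = 35.90 km/s.
Transfer-orbit speed at r₂: v_p = √[μ(2/r₂ − 1/a_t)] = 46.74 km/s.
Second burn Δv₂ = |v₂ − v_p| = 10.84 km/s.
Δv = Δv₁ + Δv₂ = 6.818 + 10.84 = 17.66 km/s.

Δv = 17700 m/s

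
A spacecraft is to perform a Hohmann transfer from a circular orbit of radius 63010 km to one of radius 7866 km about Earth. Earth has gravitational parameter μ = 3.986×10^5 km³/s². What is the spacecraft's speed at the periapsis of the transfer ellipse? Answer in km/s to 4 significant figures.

v = 9.492 km/s

Transfer-ellipse semi-major axis a_t = (r₁ + r₂)/2 = (63010 + 7866)/2 = 35438 km.
At periapsis, r = 7866 km.
Applying v² = μ(2/r − 1/a_t): v = 9.492 km/s.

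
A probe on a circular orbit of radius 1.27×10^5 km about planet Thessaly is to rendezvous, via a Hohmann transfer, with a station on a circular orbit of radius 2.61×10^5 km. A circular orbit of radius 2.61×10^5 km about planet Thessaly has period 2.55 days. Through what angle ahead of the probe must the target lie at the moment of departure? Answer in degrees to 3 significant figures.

From Kepler's third law T² = 4π²r³/μ at r = 2.61×10^5 km, T = 2.55 days = 2.55 × 86400 s = 2.2032×10^5 s: μ = 4π²r³/T² = 1.44602×10^7 km³/s².
Transfer-ellipse semi-major axis a_t = (r₁ + r₂)/2 = (1.270×10^5 + 2.610×10^5)/2 = 1.940×10^5 km.
The half-period of the transfer ellipse is t = π√(a_t³/μ) = 70590 s.
The target's mean motion on its circular orbit is ω₂ = √(μ/r₂³) = 2.852×10^-5 rad/s.
Angle swept by the target during transfer: ω₂·t = 2.013 rad = 115.3°.
The probe traverses 180° on the transfer ellipse, so the target must lead by 180° − 115.3° = 64.7°.

φ = 64.7°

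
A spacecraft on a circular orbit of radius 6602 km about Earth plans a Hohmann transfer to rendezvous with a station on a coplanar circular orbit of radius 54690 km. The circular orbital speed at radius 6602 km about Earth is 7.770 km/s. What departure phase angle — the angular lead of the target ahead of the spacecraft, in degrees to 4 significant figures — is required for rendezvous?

φ = 104.5°

From the circular-orbit relation v² = μ/r at r = 6602 km: μ = v²r = (7.770)² × 6602 = 3.98582×10^5 km³/s².
Transfer-ellipse semi-major axis a_t = (r₁ + r₂)/2 = (6602 + 54690)/2 = 30646 km.
The half-period of the transfer ellipse is t = π√(a_t³/μ) = 26696 s.
Target angular speed ω₂ = √(μ/r₂³) = 4.9362×10^-5 rad/s.
Angle swept by the target during transfer: ω₂·t = 1.3178 rad = 75.50°.
The spacecraft traverses 180° on the transfer ellipse, so the target must lead by 180° − 75.50° = 104.5°.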